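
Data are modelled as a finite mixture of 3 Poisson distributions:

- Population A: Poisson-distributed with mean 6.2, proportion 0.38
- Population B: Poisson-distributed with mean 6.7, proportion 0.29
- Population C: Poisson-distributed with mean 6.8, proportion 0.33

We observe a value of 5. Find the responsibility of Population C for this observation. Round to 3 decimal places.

Posterior ∝ prior × likelihood, so P(k | x) ∝ π_k f_k(x); normalise over all components.
Poisson probabilities:
  p_A = 0.154936
  p_B = 0.13849
  p_C = 0.134946
Unnormalised posteriors:
  π_A·p_A = 0.38 × 0.154936 = 0.0588756
  π_B·p_B = 0.29 × 0.13849 = 0.0401622
  π_C·p_C = 0.33 × 0.134946 = 0.0445323
Marginal: 0.0588756 + 0.0401622 + 0.0445323 = 0.14357
P(Population C | the observation) ≈ 0.310

0.310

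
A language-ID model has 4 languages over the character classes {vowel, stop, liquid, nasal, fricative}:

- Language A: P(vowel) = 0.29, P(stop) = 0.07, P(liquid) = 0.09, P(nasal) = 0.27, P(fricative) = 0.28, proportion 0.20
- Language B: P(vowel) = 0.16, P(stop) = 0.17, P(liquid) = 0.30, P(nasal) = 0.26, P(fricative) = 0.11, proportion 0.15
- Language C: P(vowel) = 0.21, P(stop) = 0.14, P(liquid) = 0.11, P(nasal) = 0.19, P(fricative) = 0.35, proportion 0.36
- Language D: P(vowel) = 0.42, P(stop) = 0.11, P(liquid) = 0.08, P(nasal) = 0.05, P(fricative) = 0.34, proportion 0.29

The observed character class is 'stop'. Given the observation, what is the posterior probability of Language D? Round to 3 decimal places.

0.262

Apply Bayes' rule: the posterior for each component is proportional to its prior times its likelihood at x.
Component likelihoods at x = 'stop':
  L_A = 0.07
  L_B = 0.17
  L_C = 0.14
  L_D = 0.11
Weight by the priors:
  P(Z=A)·L_A = 0.20 × 0.07 = 0.014
  P(Z=B)·L_B = 0.15 × 0.17 = 0.0255
  P(Z=C)·L_C = 0.36 × 0.14 = 0.0504
  P(Z=D)·L_D = 0.29 × 0.11 = 0.0319
Evidence: 0.014 + 0.0255 + 0.0504 + 0.0319 = 0.1218
So the posterior for Language D is 0.0319 / 0.1218 ≈ 0.262.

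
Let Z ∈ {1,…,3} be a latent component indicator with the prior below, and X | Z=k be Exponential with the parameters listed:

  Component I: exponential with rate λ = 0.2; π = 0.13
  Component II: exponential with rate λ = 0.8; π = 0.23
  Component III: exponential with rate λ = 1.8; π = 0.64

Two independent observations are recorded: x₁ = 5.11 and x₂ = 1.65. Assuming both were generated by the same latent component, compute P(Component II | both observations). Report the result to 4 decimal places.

Posterior ∝ prior × likelihood, so P(k | x) ∝ π_k f_k(x); normalise over all components.
Since both observations come from the same component, the likelihood for component k is f_k(x₁)·f_k(x₂).
  L_I = [0.0719749] × [0.143785] = 0.0103489
  L_II = [0.0134182] × [0.213708] = 0.00286758
  L_III = [0.000182235] × [0.092346] = 1.68287e-05
Prior × likelihood for each component:
  π_I·L_I = 0.13 × 0.0103489 = 0.00134536
  π_II·L_II = 0.23 × 0.00286758 = 0.000659543
  π_III·L_III = 0.64 × 1.68287e-05 = 1.07703e-05
Sum: 0.00134536 + 0.000659543 + 1.07703e-05 = 0.00201567
P(Component II | x₁,x₂) ≈ 0.3272

0.3272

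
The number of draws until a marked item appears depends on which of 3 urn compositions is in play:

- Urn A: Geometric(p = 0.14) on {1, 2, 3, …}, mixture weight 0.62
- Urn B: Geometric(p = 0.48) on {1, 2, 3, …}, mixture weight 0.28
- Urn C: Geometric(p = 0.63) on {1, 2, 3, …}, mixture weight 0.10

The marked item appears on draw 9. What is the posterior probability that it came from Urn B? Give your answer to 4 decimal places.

0.0269

Apply Bayes' rule: the posterior for each component is proportional to its prior times its likelihood at x.
Component likelihoods at x = 9:
  p_A = 0.0418905
  p_B = 0.00256607
  p_C = 0.000221286
Weight by the priors:
  π_A·p_A = 0.62 × 0.0418905 = 0.0259721
  π_B·p_B = 0.28 × 0.00256607 = 0.000718499
  π_C·p_C = 0.10 × 0.000221286 = 2.21286e-05
Evidence: 0.0259721 + 0.000718499 + 2.21286e-05 = 0.0267127
P(Urn B | x) ≈ 0.0269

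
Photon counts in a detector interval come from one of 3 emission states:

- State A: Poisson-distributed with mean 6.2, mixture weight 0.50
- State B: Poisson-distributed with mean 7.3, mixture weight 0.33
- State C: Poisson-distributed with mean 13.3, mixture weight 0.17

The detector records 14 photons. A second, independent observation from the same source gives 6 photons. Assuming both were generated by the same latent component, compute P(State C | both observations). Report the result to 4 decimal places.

Posterior ∝ prior × likelihood, so P(k | x) ∝ P(Z=k) f_k(x); normalise over all components.
Since both observations come from the same component, the likelihood for component k is f_k(x₁)·f_k(x₂).
  p_A = [e^(−6.2)·6.2^14/14! = 0.00288702] × [0.1601] = 0.000462212
  p_B = [e^(−7.3)·7.3^14/14! = 0.00945719] × [0.141989] = 0.00134282
  p_C = [e^(−13.3)·13.3^14/14! = 0.104087] × [0.0128724] = 0.00133986
Multiply by the mixture weights:
  P(Z=A)·p_A = 0.50 × 0.000462212 = 0.000231106
  P(Z=B)·p_B = 0.33 × 0.00134282 = 0.00044313
  P(Z=C)·p_C = 0.17 × 0.00133986 = 0.000227776
Evidence: 0.000231106 + 0.00044313 + 0.000227776 = 0.000902012
P(State C | data) = 0.000227776 / 0.000902012 ≈ 0.2525

0.2525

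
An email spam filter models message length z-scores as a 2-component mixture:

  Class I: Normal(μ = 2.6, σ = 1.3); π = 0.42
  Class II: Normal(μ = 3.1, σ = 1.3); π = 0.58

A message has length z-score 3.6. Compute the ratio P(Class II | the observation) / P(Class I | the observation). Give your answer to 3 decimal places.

Since P(k|x) ∝ P(Z=k) f_k(x), the posterior odds are P(Z=i) f_i(x) / (P(Z=j) f_j(x)).
Component likelihoods at x = 3.6:
  f_I = (1/(1.3·√(2π)))·exp(−(3.6−2.6)²/(2·1.3²)) = 0.306879·exp(-0.29586) = 0.228285
  f_II = (1/(1.3·√(2π)))·exp(−(3.6−3.1)²/(2·1.3²)) = 0.306879·exp(-0.07396) = 0.285
Posterior odds = (P(Z=II)·f_II) / (P(Z=I)·f_I) = (0.58·0.285) / (0.42·0.228285) = 0.1653 / 0.0958797 ≈ 1.724

1.724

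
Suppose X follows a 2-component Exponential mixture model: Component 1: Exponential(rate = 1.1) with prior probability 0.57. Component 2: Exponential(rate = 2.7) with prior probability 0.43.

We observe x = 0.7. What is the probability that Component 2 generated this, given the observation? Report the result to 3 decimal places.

By Bayes' theorem, P(k | x) = π_k f_k(x) / Σ_j π_j f_j(x).
Exponential densities:
  f_1 = 1.1·e^(−1.1·0.7) = 1.1·e^(−0.7700) = 0.509314
  f_2 = 2.7·e^(−2.7·0.7) = 2.7·e^(−1.8900) = 0.407894
Unnormalised posteriors:
  π_1·f_1 = 0.57 × 0.509314 = 0.290309
  π_2·f_2 = 0.43 × 0.407894 = 0.175394
Marginal: 0.290309 + 0.175394 = 0.465704
P(Component 2 | the observation) = 0.175394 / 0.465704 ≈ 0.377

0.377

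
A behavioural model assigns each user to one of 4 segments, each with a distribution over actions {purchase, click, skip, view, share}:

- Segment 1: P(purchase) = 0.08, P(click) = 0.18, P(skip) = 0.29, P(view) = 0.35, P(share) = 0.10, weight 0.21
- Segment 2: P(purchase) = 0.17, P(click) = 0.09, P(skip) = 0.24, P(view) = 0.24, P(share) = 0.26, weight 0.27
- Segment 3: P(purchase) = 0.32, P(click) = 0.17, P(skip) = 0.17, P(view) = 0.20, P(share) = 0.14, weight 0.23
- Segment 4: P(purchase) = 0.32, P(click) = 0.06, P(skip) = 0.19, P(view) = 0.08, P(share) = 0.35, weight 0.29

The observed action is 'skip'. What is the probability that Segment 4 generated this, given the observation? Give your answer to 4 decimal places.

By Bayes' theorem, P(k | x) = P(Z=k) f_k(x) / Σ_j P(Z=j) f_j(x).
Categorical probabilities:
  f_1 = P(skip | comp) = 0.29
  f_2 = P(skip | comp) = 0.24
  f_3 = P(skip | comp) = 0.17
  f_4 = P(skip | comp) = 0.19
Unnormalised posteriors:
  P(Z=1)·f_1 = 0.21 × 0.29 = 0.0609
  P(Z=2)·f_2 = 0.27 × 0.24 = 0.0648
  P(Z=3)·f_3 = 0.23 × 0.17 = 0.0391
  P(Z=4)·f_4 = 0.29 × 0.19 = 0.0551
Evidence: 0.0609 + 0.0648 + 0.0391 + 0.0551 = 0.2199
P(Segment 4 | 'skip') = 0.0551 / 0.2199 ≈ 0.2506

0.2506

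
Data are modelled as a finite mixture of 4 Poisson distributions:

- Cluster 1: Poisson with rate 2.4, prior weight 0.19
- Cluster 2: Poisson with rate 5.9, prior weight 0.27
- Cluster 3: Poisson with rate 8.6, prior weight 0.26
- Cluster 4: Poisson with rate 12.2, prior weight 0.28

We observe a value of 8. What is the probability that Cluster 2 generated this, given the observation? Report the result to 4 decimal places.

P(component k | x) = π_k·f_k(x) / marginal(x), where marginal(x) = Σ_j π_j·f_j(x).
Component likelihoods at x = 8:
  L_1 = e^(−2.4)·2.4^8/8! = 0.00247664
  L_2 = e^(−5.9)·5.9^8/8! = 0.0997604
  L_3 = e^(−8.6)·8.6^8/8! = 0.136626
  L_4 = e^(−12.2)·12.2^8/8! = 0.0612302
Unnormalised posteriors:
  π_1·L_1 = 0.19 × 0.00247664 = 0.000470561
  π_2·L_2 = 0.27 × 0.0997604 = 0.0269353
  π_3·L_3 = 0.26 × 0.136626 = 0.0355229
  π_4·L_4 = 0.28 × 0.0612302 = 0.0171444
Marginal: 0.000470561 + 0.0269353 + 0.0355229 + 0.0171444 = 0.0800732
P(Cluster 2 | data) = 0.0269353 / 0.0800732 ≈ 0.3364

0.3364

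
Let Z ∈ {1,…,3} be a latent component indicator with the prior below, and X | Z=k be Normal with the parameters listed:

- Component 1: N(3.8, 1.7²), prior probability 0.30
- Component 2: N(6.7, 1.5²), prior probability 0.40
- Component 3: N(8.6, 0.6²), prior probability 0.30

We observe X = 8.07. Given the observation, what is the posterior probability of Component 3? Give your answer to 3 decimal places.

0.649

By Bayes' theorem, P(k | x) = P(Z=k) f_k(x) / Σ_j P(Z=j) f_j(x).
Normal densities:
  f_1 = (1/(1.7·√(2π)))·exp(−(8.07−3.8)²/(2·1.7²)) = 0.234672·exp(-3.15448) = 0.0100112
  f_2 = (1/(1.5·√(2π)))·exp(−(8.07−6.7)²/(2·1.5²)) = 0.265962·exp(-0.41709) = 0.175259
  f_3 = (1/(0.6·√(2π)))·exp(−(8.07−8.6)²/(2·0.6²)) = 0.664904·exp(-0.39014) = 0.450115
Multiply by the mixture weights:
  P(Z=1)·f_1 = 0.30 × 0.0100112 = 0.00300337
  P(Z=2)·f_2 = 0.40 × 0.175259 = 0.0701035
  P(Z=3)·f_3 = 0.30 × 0.450115 = 0.135035
Denominator: 0.00300337 + 0.0701035 + 0.135035 = 0.208141
P(Component 3 | the observation) = 0.135035 / 0.208141 ≈ 0.649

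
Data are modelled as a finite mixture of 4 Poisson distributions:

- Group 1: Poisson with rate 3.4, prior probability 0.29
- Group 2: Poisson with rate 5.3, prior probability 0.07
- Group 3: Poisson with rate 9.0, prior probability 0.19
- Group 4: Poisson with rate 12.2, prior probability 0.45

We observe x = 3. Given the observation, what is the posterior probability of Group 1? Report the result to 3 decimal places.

0.839

The responsibility of component k is π_k f_k(x) divided by Σ_j π_j f_j(x).
Component likelihoods at x = 3:
  f_1 = 0.218617
  f_2 = 0.123856
  f_3 = 0.0149943
  f_4 = 0.00152242
Prior × likelihood for each component:
  π_1·f_1 = 0.29 × 0.218617 = 0.063399
  π_2·f_2 = 0.07 × 0.123856 = 0.00866989
  π_3·f_3 = 0.19 × 0.0149943 = 0.00284892
  π_4·f_4 = 0.45 × 0.00152242 = 0.000685091
Sum: 0.063399 + 0.00866989 + 0.00284892 + 0.000685091 = 0.0756029
So the posterior for Group 1 is 0.063399 / 0.0756029 ≈ 0.839.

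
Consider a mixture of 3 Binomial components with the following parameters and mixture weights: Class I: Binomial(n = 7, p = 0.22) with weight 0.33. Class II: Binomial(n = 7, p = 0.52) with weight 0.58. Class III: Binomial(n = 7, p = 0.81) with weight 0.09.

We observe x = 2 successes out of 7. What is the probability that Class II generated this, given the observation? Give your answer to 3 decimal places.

By Bayes' theorem, P(k | x) = π_k f_k(x) / Σ_j π_j f_j(x).
Evaluate each component's likelihood at the observed value:
  p_I = C(7,2)·0.22^2·0.78^5 = 21·0.0484·0.288717 = 0.293452
  p_II = C(7,2)·0.52^2·0.48^5 = 21·0.2704·0.0254804 = 0.144688
  p_III = C(7,2)·0.81^2·0.19^5 = 21·0.6561·0.00024761 = 0.00341159
Prior × likelihood for each component:
  π_I·p_I = 0.33 × 0.293452 = 0.0968393
  π_II·p_II = 0.58 × 0.144688 = 0.083919
  π_III·p_III = 0.09 × 0.00341159 = 0.000307043
Evidence: 0.0968393 + 0.083919 + 0.000307043 = 0.181065
P(Class II | the observation) = 0.083919 / 0.181065 ≈ 0.463

0.463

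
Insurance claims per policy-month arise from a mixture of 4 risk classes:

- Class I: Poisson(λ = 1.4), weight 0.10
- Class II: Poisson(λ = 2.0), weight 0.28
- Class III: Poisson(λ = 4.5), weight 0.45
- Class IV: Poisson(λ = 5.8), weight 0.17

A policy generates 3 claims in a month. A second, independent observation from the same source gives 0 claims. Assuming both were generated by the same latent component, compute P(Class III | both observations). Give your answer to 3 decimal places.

Apply Bayes' rule: the posterior for each component is proportional to its prior times its likelihood at x.
Since both observations come from the same component, the likelihood for component k is f_k(x₁)·f_k(x₂).
  f_I = [0.112777] × [0.246597] = 0.0278105
  f_II = [0.180447] × [0.135335] = 0.0244209
  f_III = [0.168718] × [0.011109] = 0.00187429
  f_IV = [0.098452] × [0.00302755] = 0.000298069
Weight by the priors:
  π_I·f_I = 0.10 × 0.0278105 = 0.00278105
  π_II·f_II = 0.28 × 0.0244209 = 0.00683784
  π_III·f_III = 0.45 × 0.00187429 = 0.000843429
  π_IV·f_IV = 0.17 × 0.000298069 = 5.06717e-05
Evidence: 0.00278105 + 0.00683784 + 0.000843429 + 5.06717e-05 = 0.010513
P(Class III | x₁,x₂) = 0.000843429 / 0.010513 ≈ 0.080

0.080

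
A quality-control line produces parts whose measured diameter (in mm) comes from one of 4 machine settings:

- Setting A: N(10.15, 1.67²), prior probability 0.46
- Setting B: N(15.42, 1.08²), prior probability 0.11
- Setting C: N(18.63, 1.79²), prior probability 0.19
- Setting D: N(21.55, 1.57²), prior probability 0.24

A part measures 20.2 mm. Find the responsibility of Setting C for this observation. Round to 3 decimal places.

Posterior ∝ prior × likelihood, so P(k | x) ∝ w_k f_k(x); normalise over all components.
Component likelihoods at x = 20.2 mm:
  L_A = 3.26597e-09
  L_B = 2.05981e-05
  L_C = 0.151707
  L_D = 0.175572
Prior × likelihood for each component:
  w_A·L_A = 0.46 × 3.26597e-09 = 1.50235e-09
  w_B·L_B = 0.11 × 2.05981e-05 = 2.2658e-06
  w_C·L_C = 0.19 × 0.151707 = 0.0288244
  w_D·L_D = 0.24 × 0.175572 = 0.0421373
Denominator: 1.50235e-09 + 2.2658e-06 + 0.0288244 + 0.0421373 = 0.070964
P(Setting C | the observation) ≈ 0.406

0.406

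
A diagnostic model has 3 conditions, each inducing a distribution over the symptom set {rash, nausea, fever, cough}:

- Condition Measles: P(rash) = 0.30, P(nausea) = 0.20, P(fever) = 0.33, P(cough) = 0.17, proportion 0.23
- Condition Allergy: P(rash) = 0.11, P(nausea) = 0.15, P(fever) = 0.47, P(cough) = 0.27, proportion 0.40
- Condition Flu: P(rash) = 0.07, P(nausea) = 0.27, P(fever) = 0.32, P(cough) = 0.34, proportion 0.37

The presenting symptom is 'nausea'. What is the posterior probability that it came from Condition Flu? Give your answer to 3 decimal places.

0.485

Posterior ∝ prior × likelihood, so P(k | x) ∝ π_k f_k(x); normalise over all components.
Categorical probabilities:
  f_Measles = P(nausea | comp) = 0.20
  f_Allergy = P(nausea | comp) = 0.15
  f_Flu = P(nausea | comp) = 0.27
Unnormalised posteriors:
  π_Measles·f_Measles = 0.23 × 0.2 = 0.046
  π_Allergy·f_Allergy = 0.40 × 0.15 = 0.06
  π_Flu·f_Flu = 0.37 × 0.27 = 0.0999
Evidence: 0.046 + 0.06 + 0.0999 = 0.2059
P(Condition Flu | 'nausea') ≈ 0.485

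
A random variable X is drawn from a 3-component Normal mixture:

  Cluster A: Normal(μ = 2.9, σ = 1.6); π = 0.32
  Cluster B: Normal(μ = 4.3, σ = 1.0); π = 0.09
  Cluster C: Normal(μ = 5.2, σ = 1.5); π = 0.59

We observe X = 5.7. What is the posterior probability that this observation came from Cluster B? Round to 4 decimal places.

Apply Bayes' rule: the posterior for each component is proportional to its prior times its likelihood at x.
Evaluate each component's likelihood at the observed value:
  L_A = (1/(1.6·√(2π)))·exp(−(5.7−2.9)²/(2·1.6²)) = 0.249339·exp(-1.53125) = 0.0539233
  L_B = (1/(1.0·√(2π)))·exp(−(5.7−4.3)²/(2·1.0²)) = 0.398942·exp(-0.98000) = 0.149727
  L_C = (1/(1.5·√(2π)))·exp(−(5.7−5.2)²/(2·1.5²)) = 0.265962·exp(-0.05556) = 0.251589
Weight by the priors:
  π_A·L_A = 0.32 × 0.0539233 = 0.0172555
  π_B·L_B = 0.09 × 0.149727 = 0.0134755
  π_C·L_C = 0.59 × 0.251589 = 0.148437
Evidence: 0.0172555 + 0.0134755 + 0.148437 = 0.179168
Responsibility of Cluster B: 0.0134755 / 0.179168 ≈ 0.0752

0.0752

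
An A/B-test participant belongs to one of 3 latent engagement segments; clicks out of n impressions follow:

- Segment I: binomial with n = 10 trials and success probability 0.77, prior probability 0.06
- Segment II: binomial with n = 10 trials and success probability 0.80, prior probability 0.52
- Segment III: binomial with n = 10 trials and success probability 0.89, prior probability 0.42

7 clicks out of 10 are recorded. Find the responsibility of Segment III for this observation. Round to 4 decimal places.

0.1999

The responsibility of component k is π_k f_k(x) divided by Σ_j π_j f_j(x).
Component likelihoods at x = 7 clicks out of 10:
  p_I = 0.234315
  p_II = 0.201327
  p_III = 0.0706463
Prior × likelihood for each component:
  π_I·p_I = 0.06 × 0.234315 = 0.0140589
  π_II·p_II = 0.52 × 0.201327 = 0.10469
  π_III·p_III = 0.42 × 0.0706463 = 0.0296714
Marginal: 0.0140589 + 0.10469 + 0.0296714 = 0.14842
Responsibility of Segment III: 0.0296714 / 0.14842 ≈ 0.1999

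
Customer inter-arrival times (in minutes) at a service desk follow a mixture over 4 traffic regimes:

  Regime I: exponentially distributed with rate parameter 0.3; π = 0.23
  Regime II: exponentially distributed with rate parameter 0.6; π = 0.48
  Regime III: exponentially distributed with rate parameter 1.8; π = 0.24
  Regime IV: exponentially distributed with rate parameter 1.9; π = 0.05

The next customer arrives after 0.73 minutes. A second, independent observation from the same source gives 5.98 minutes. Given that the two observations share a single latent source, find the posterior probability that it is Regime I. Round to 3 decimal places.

The responsibility of component k is π_k f_k(x) divided by Σ_j π_j f_j(x).
Since both observations come from the same component, the likelihood for component k is f_k(x₁)·f_k(x₂).
  f_I = [0.240997] × [0.0498881] = 0.0120229
  f_II = [0.387195] × [0.0165921] = 0.00642441
  f_III = [0.483737] × [3.80651e-05] = 1.84135e-05
  f_IV = [0.474665] × [2.20953e-05] = 1.04879e-05
Prior × likelihood for each component:
  π_I·f_I = 0.23 × 0.0120229 = 0.00276526
  π_II·f_II = 0.48 × 0.00642441 = 0.00308371
  π_III·f_III = 0.24 × 1.84135e-05 = 4.41924e-06
  π_IV·f_IV = 0.05 × 1.04879e-05 = 5.24393e-07
Marginal: 0.00276526 + 0.00308371 + 4.41924e-06 + 5.24393e-07 = 0.00585392
So the posterior for Regime I is 0.00276526 / 0.00585392 ≈ 0.472.

0.472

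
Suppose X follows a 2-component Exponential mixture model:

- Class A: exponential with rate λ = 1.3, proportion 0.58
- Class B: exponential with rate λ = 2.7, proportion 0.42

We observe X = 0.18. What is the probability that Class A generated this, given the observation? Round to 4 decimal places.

Posterior ∝ prior × likelihood, so P(k | x) ∝ w_k f_k(x); normalise over all components.
Exponential densities:
  f_A = 1.02877
  f_B = 1.66072
Unnormalised posteriors:
  w_A·f_A = 0.58 × 1.02877 = 0.596687
  w_B·f_B = 0.42 × 1.66072 = 0.697503
Denominator: 0.596687 + 0.697503 = 1.29419
P(Class A | 0.18) = 0.596687 / 1.29419 ≈ 0.4611

0.4611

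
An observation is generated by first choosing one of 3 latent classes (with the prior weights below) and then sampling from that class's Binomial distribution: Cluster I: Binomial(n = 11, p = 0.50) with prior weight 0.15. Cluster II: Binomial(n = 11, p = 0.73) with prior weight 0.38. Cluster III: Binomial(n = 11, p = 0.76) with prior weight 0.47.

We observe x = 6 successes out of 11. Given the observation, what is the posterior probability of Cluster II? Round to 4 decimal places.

The responsibility of component k is π_k f_k(x) divided by Σ_j π_j f_j(x).
Component likelihoods at x = 6 successes out of 11:
  p_I = C(11,6)·0.50^6·0.50^5 = 462·0.015625·0.03125 = 0.225586
  p_II = C(11,6)·0.73^6·0.27^5 = 462·0.151334·0.00143489 = 0.100322
  p_III = C(11,6)·0.76^6·0.24^5 = 462·0.1927·0.000796262 = 0.0708891
Unnormalised posteriors:
  π_I·p_I = 0.15 × 0.225586 = 0.0338379
  π_II·p_II = 0.38 × 0.100322 = 0.0381225
  π_III·p_III = 0.47 × 0.0708891 = 0.0333179
Marginal: 0.0338379 + 0.0381225 + 0.0333179 = 0.105278
P(Cluster II | x) = 0.0381225 / 0.105278 ≈ 0.3621

0.3621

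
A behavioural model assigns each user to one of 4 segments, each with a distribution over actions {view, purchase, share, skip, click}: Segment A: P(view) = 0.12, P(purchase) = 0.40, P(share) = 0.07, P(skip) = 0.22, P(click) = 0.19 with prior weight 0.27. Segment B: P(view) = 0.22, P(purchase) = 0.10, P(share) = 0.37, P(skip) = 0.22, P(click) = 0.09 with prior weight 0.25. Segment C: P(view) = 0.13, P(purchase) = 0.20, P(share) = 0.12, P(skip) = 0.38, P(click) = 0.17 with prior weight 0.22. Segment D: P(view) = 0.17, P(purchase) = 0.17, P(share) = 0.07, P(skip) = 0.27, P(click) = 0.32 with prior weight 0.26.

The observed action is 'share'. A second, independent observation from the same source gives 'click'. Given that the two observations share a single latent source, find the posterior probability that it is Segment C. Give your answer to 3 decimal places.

P(component k | x) = w_k·f_k(x) / marginal(x), where marginal(x) = Σ_j w_j·f_j(x).
Since both observations come from the same component, the likelihood for component k is f_k(x₁)·f_k(x₂).
  p_A = [0.07] × [0.19] = 0.0133
  p_B = [0.37] × [0.09] = 0.0333
  p_C = [0.12] × [0.17] = 0.0204
  p_D = [0.07] × [0.32] = 0.0224
Unnormalised posteriors:
  w_A·p_A = 0.27 × 0.0133 = 0.003591
  w_B·p_B = 0.25 × 0.0333 = 0.008325
  w_C·p_C = 0.22 × 0.0204 = 0.004488
  w_D·p_D = 0.26 × 0.0224 = 0.005824
Normaliser: 0.003591 + 0.008325 + 0.004488 + 0.005824 = 0.022228
P(Segment C | data) = 0.004488 / 0.022228 ≈ 0.202

0.202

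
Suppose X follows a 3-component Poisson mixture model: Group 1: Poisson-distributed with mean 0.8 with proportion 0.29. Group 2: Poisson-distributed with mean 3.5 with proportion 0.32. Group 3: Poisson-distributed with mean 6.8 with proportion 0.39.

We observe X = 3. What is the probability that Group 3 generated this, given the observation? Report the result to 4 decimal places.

The responsibility of component k is P(Z=k) f_k(x) divided by Σ_j P(Z=j) f_j(x).
Poisson probabilities:
  f_1 = e^(−0.8)·0.8^3/3! = 0.0383427
  f_2 = e^(−3.5)·3.5^3/3! = 0.215785
  f_3 = e^(−6.8)·6.8^3/3! = 0.0583678
Multiply by the mixture weights:
  P(Z=1)·f_1 = 0.29 × 0.0383427 = 0.0111194
  P(Z=2)·f_2 = 0.32 × 0.215785 = 0.0690514
  P(Z=3)·f_3 = 0.39 × 0.0583678 = 0.0227634
Evidence: 0.0111194 + 0.0690514 + 0.0227634 = 0.102934
So the posterior for Group 3 is 0.0227634 / 0.102934 ≈ 0.2211.

0.2211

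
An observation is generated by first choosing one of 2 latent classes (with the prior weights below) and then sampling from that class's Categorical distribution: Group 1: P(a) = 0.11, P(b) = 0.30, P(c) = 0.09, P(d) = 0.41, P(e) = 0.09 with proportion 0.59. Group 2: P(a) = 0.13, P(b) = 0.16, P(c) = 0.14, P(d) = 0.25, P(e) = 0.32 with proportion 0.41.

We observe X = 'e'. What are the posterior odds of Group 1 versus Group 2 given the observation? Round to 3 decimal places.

0.405

Only the two components matter; the odds are (π_i f_i(x)) / (π_j f_j(x)).
Component likelihoods at x = 'e':
  p_1 = 0.09
  p_2 = 0.32
Posterior odds = (π_1·p_1) / (π_2·p_2) = (0.59·0.09) / (0.41·0.32) = 0.0531 / 0.1312 ≈ 0.405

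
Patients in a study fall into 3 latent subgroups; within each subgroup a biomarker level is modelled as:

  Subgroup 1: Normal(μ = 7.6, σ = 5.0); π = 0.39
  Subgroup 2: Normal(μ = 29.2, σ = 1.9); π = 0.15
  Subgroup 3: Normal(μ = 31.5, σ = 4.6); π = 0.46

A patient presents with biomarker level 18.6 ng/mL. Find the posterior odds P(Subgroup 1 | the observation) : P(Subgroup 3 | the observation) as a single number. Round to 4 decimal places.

Only the two components matter; the odds are (w_i f_i(x)) / (w_j f_j(x)).
Component likelihoods at x = 18.6 ng/mL:
  L_1 = (1/(5.0·√(2π)))·exp(−(18.6−7.6)²/(2·5.0²)) = 0.079788·exp(-2.42000) = 0.00709492
  L_2 = (1/(1.9·√(2π)))·exp(−(18.6−29.2)²/(2·1.9²)) = 0.209970·exp(-15.56233) = 3.66036e-08
  L_3 = (1/(4.6·√(2π)))·exp(−(18.6−31.5)²/(2·4.6²)) = 0.086727·exp(-3.93218) = 0.00169991
Odds = (0.39/0.46) × (0.00709492/0.00169991) = 0.847826 × 4.1737 ≈ 3.5386

3.5386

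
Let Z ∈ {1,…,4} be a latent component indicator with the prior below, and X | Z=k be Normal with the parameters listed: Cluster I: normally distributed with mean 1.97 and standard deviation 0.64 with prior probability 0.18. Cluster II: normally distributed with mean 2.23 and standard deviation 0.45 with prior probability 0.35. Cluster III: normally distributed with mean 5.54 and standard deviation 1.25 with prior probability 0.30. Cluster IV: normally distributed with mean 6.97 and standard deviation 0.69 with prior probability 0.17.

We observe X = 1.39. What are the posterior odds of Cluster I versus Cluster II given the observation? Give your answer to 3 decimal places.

1.369

Since P(k|x) ∝ w_k f_k(x), the posterior odds are w_i f_i(x) / (w_j f_j(x)).
Component likelihoods at x = 1.39:
  p_I = (1/(0.64·√(2π)))·exp(−(1.39−1.97)²/(2·0.64²)) = 0.623347·exp(-0.41064) = 0.413418
  p_II = (1/(0.45·√(2π)))·exp(−(1.39−2.23)²/(2·0.45²)) = 0.886538·exp(-1.74222) = 0.15526
  p_III = (1/(1.25·√(2π)))·exp(−(1.39−5.54)²/(2·1.25²)) = 0.319154·exp(-5.51120) = 0.00128978
  p_IV = (1/(0.69·√(2π)))·exp(−(1.39−6.97)²/(2·0.69²)) = 0.578177·exp(-32.69943) = 3.63813e-15
Posterior odds = (w_I·p_I) / (w_II·p_II) = (0.18·0.413418) / (0.35·0.15526) = 0.0744152 / 0.0543411 ≈ 1.369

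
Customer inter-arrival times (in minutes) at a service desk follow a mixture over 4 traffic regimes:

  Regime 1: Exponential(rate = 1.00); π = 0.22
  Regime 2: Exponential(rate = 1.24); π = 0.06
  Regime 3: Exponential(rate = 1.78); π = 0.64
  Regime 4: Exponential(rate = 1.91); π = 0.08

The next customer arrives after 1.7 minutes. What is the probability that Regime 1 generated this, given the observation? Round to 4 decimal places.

0.3639

The responsibility of component k is π_k f_k(x) divided by Σ_j π_j f_j(x).
Evaluate each component's likelihood at the observed value:
  L_1 = 0.182684
  L_2 = 0.150636
  L_3 = 0.0863465
  L_4 = 0.0742812
Weight by the priors:
  π_1·L_1 = 0.22 × 0.182684 = 0.0401904
  π_2·L_2 = 0.06 × 0.150636 = 0.00903816
  π_3·L_3 = 0.64 × 0.0863465 = 0.0552618
  π_4·L_4 = 0.08 × 0.0742812 = 0.0059425
Sum: 0.0401904 + 0.00903816 + 0.0552618 + 0.0059425 = 0.110433
P(Regime 1 | data) ≈ 0.3639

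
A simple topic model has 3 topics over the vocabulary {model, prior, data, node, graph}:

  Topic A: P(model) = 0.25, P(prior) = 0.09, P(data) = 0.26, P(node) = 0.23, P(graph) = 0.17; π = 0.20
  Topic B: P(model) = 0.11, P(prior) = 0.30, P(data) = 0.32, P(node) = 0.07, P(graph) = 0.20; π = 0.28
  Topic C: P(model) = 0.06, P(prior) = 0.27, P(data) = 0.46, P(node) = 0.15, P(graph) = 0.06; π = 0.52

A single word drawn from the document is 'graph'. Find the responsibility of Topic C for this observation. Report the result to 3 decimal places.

Apply Bayes' rule: the posterior for each component is proportional to its prior times its likelihood at x.
Component likelihoods at x = 'graph':
  p_A = 0.17
  p_B = 0.2
  p_C = 0.06
Unnormalised posteriors:
  w_A·p_A = 0.20 × 0.17 = 0.034
  w_B·p_B = 0.28 × 0.2 = 0.056
  w_C·p_C = 0.52 × 0.06 = 0.0312
Marginal: 0.034 + 0.056 + 0.0312 = 0.1212
Responsibility of Topic C: 0.0312 / 0.1212 ≈ 0.257

0.257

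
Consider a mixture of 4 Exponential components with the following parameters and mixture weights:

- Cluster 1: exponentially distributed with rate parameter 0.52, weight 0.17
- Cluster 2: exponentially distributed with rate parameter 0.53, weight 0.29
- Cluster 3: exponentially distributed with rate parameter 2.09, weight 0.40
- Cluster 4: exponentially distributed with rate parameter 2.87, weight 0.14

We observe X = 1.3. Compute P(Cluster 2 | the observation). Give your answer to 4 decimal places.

0.4127

Apply Bayes' rule: the posterior for each component is proportional to its prior times its likelihood at x.
Evaluate each component's likelihood at the observed value:
  L_1 = 0.264497
  L_2 = 0.266101
  L_3 = 0.138092
  L_4 = 0.0687906
Prior × likelihood for each component:
  π_1·L_1 = 0.17 × 0.264497 = 0.0449644
  π_2·L_2 = 0.29 × 0.266101 = 0.0771694
  π_3·L_3 = 0.40 × 0.138092 = 0.0552368
  π_4·L_4 = 0.14 × 0.0687906 = 0.00963069
Normaliser: 0.0449644 + 0.0771694 + 0.0552368 + 0.00963069 = 0.187001
So the posterior for Cluster 2 is 0.0771694 / 0.187001 ≈ 0.4127.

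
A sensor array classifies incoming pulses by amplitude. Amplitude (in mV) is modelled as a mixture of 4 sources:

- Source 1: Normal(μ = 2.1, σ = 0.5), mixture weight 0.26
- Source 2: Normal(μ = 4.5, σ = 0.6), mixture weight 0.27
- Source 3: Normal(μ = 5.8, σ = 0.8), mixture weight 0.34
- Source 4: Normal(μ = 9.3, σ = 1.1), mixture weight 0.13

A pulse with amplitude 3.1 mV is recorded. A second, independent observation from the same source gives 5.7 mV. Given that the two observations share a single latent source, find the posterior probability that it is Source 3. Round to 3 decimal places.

0.210

The responsibility of component k is P(Z=k) f_k(x) divided by Σ_j P(Z=j) f_j(x).
Since both observations come from the same component, the likelihood for component k is f_k(x₁)·f_k(x₂).
  p_1 = [0.107982] × [4.41598e-12] = 4.76846e-13
  p_2 = [0.0437031] × [0.0899849] = 0.00393263
  p_3 = [0.0016764] × [0.494797] = 0.000829477
  p_4 = [4.582e-08] × [0.00171281] = 7.84808e-11
Multiply by the mixture weights:
  P(Z=1)·p_1 = 0.26 × 4.76846e-13 = 1.2398e-13
  P(Z=2)·p_2 = 0.27 × 0.00393263 = 0.00106181
  P(Z=3)·p_3 = 0.34 × 0.000829477 = 0.000282022
  P(Z=4)·p_4 = 0.13 × 7.84808e-11 = 1.02025e-11
Denominator: 1.2398e-13 + 0.00106181 + 0.000282022 + 1.02025e-11 = 0.00134383
P(Source 3 | x₁, x₂) = 0.000282022 / 0.00134383 ≈ 0.210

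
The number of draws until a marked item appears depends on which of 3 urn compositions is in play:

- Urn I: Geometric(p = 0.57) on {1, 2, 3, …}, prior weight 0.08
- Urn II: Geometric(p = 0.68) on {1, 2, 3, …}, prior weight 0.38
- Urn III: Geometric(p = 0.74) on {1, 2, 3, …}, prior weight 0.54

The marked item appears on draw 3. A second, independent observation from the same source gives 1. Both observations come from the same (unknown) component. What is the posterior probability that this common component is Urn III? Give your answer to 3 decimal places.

The responsibility of component k is w_k f_k(x) divided by Σ_j w_j f_j(x).
Since both observations come from the same component, the likelihood for component k is f_k(x₁)·f_k(x₂).
  f_I = [0.57·(1−0.57)^2 = 0.57·0.1849 = 0.105393] × [0.57] = 0.060074
  f_II = [0.68·(1−0.68)^2 = 0.68·0.1024 = 0.069632] × [0.68] = 0.0473498
  f_III = [0.74·(1−0.74)^2 = 0.74·0.0676 = 0.050024] × [0.74] = 0.0370178
Prior × likelihood for each component:
  w_I·f_I = 0.08 × 0.060074 = 0.00480592
  w_II·f_II = 0.38 × 0.0473498 = 0.0179929
  w_III·f_III = 0.54 × 0.0370178 = 0.0199896
Marginal: 0.00480592 + 0.0179929 + 0.0199896 = 0.0427884
Responsibility of Urn III: 0.0199896 / 0.0427884 ≈ 0.467

0.467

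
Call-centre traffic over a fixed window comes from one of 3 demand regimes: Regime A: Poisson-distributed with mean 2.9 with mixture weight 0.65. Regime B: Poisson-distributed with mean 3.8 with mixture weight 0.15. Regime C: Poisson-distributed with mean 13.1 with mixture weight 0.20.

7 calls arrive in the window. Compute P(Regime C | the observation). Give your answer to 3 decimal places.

0.213

Posterior ∝ prior × likelihood, so P(k | x) ∝ P(Z=k) f_k(x); normalise over all components.
Evaluate each component's likelihood at the observed value:
  p_A = e^(−2.9)·2.9^7/7! = 0.0188322
  p_B = e^(−3.8)·3.8^7/7! = 0.050785
  p_C = e^(−13.1)·13.1^7/7! = 0.0268665
Prior × likelihood for each component:
  P(Z=A)·p_A = 0.65 × 0.0188322 = 0.0122409
  P(Z=B)·p_B = 0.15 × 0.050785 = 0.00761775
  P(Z=C)·p_C = 0.20 × 0.0268665 = 0.0053733
Evidence: 0.0122409 + 0.00761775 + 0.0053733 = 0.025232
P(Regime C | the observation) ≈ 0.213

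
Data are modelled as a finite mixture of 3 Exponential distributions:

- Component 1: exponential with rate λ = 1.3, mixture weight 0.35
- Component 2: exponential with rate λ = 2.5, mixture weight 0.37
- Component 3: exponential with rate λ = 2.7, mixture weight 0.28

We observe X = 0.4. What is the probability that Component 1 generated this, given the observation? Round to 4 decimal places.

By Bayes' theorem, P(k | x) = w_k f_k(x) / Σ_j w_j f_j(x).
Evaluate each component's likelihood at the observed value:
  p_1 = 1.3·e^(−1.3·0.4) = 1.3·e^(−0.5200) = 0.772877
  p_2 = 2.5·e^(−2.5·0.4) = 2.5·e^(−1.0000) = 0.919699
  p_3 = 2.7·e^(−2.7·0.4) = 2.7·e^(−1.0800) = 0.916908
Weight by the priors:
  w_1·p_1 = 0.35 × 0.772877 = 0.270507
  w_2·p_2 = 0.37 × 0.919699 = 0.340288
  w_3·p_3 = 0.28 × 0.916908 = 0.256734
Evidence: 0.270507 + 0.340288 + 0.256734 = 0.86753
Responsibility of Component 1: 0.270507 / 0.86753 ≈ 0.3118

0.3118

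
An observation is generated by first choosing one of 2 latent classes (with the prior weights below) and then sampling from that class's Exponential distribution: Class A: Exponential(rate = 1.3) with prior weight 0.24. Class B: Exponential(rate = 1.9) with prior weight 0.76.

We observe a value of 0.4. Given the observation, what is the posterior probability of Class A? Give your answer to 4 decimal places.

0.2155

P(component k | x) = π_k·f_k(x) / marginal(x), where marginal(x) = Σ_j π_j·f_j(x).
Exponential densities:
  L_A = 1.3·e^(−1.3·0.4) = 1.3·e^(−0.5200) = 0.772877
  L_B = 1.9·e^(−1.9·0.4) = 1.9·e^(−0.7600) = 0.888566
Weight by the priors:
  π_A·L_A = 0.24 × 0.772877 = 0.18549
  π_B·L_B = 0.76 × 0.888566 = 0.67531
Evidence: 0.18549 + 0.67531 = 0.860801
P(Class A | data) ≈ 0.2155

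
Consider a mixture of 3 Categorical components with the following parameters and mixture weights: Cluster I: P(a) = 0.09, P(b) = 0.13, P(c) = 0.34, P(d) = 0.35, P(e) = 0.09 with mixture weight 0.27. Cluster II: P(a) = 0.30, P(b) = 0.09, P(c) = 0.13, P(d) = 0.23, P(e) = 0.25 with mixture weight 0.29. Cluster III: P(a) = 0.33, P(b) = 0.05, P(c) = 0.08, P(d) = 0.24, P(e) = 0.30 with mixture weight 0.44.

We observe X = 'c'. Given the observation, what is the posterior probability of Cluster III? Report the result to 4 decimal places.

0.2137

Apply Bayes' rule: the posterior for each component is proportional to its prior times its likelihood at x.
Categorical probabilities:
  f_I = 0.34
  f_II = 0.13
  f_III = 0.08
Unnormalised posteriors:
  w_I·f_I = 0.27 × 0.34 = 0.0918
  w_II·f_II = 0.29 × 0.13 = 0.0377
  w_III·f_III = 0.44 × 0.08 = 0.0352
Sum: 0.0918 + 0.0377 + 0.0352 = 0.1647
P(Cluster III | x) = 0.0352 / 0.1647 ≈ 0.2137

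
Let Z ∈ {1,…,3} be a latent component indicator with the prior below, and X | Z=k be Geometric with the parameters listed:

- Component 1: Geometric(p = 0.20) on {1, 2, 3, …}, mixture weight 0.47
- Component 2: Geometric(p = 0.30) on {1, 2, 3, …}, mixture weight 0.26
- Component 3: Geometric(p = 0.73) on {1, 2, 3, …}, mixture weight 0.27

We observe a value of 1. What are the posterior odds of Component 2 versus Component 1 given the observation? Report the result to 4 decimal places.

Only the two components matter; the odds are (π_i f_i(x)) / (π_j f_j(x)).
Geometric probabilities:
  L_1 = 0.2
  L_2 = 0.3
  L_3 = 0.73
0.078 / 0.094 ≈ 0.8298

0.8298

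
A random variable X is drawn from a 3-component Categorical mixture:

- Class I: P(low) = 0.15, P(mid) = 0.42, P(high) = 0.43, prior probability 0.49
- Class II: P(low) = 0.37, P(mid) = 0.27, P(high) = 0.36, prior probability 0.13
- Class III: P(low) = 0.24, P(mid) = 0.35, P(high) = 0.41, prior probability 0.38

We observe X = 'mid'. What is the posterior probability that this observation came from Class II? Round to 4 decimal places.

0.0939

Posterior ∝ prior × likelihood, so P(k | x) ∝ P(Z=k) f_k(x); normalise over all components.
Categorical probabilities:
  p_I = 0.42
  p_II = 0.27
  p_III = 0.35
Weight by the priors:
  P(Z=I)·p_I = 0.49 × 0.42 = 0.2058
  P(Z=II)·p_II = 0.13 × 0.27 = 0.0351
  P(Z=III)·p_III = 0.38 × 0.35 = 0.133
Sum: 0.2058 + 0.0351 + 0.133 = 0.3739
So the posterior for Class II is 0.0351 / 0.3739 ≈ 0.0939.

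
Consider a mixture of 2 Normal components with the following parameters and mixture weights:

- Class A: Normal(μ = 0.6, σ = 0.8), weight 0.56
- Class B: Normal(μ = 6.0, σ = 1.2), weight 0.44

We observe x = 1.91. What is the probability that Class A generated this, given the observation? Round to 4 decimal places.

0.9940

By Bayes' theorem, P(k | x) = P(Z=k) f_k(x) / Σ_j P(Z=j) f_j(x).
Normal densities:
  f_A = 0.130485
  f_B = 0.000998129
Multiply by the mixture weights:
  P(Z=A)·f_A = 0.56 × 0.130485 = 0.0730715
  P(Z=B)·f_B = 0.44 × 0.000998129 = 0.000439177
Marginal: 0.0730715 + 0.000439177 = 0.0735107
Responsibility of Class A: 0.0730715 / 0.0735107 ≈ 0.9940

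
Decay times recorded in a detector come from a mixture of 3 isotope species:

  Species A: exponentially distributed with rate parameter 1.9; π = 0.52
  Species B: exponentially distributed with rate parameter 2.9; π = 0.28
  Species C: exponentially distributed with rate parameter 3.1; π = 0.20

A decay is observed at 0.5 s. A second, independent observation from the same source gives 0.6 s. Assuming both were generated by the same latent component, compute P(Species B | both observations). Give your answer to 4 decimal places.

P(component k | x) = P(Z=k)·f_k(x) / marginal(x), where marginal(x) = Σ_j P(Z=j)·f_j(x).
Since both observations come from the same component, the likelihood for component k is f_k(x₁)·f_k(x₂).
  L_A = [1.9·e^(−1.9·0.5) = 1.9·e^(−0.9500) = 0.734808] × [0.607656] = 0.446511
  L_B = [2.9·e^(−2.9·0.5) = 2.9·e^(−1.4500) = 0.680254] × [0.509009] = 0.346255
  L_C = [3.1·e^(−3.1·0.5) = 3.1·e^(−1.5500) = 0.657969] × [0.482585] = 0.317526
Weight by the priors:
  P(Z=A)·L_A = 0.52 × 0.446511 = 0.232185
  P(Z=B)·L_B = 0.28 × 0.346255 = 0.0969515
  P(Z=C)·L_C = 0.20 × 0.317526 = 0.0635052
Evidence: 0.232185 + 0.0969515 + 0.0635052 = 0.392642
P(Species B | x₁,x₂) ≈ 0.2469

0.2469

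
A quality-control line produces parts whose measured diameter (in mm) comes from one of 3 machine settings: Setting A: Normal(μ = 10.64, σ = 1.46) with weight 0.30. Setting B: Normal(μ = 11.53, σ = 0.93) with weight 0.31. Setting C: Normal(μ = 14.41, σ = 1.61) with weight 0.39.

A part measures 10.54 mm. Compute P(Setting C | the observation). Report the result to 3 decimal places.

By Bayes' theorem, P(k | x) = w_k f_k(x) / Σ_j w_j f_j(x).
Evaluate each component's likelihood at the observed value:
  f_A = (1/(1.46·√(2π)))·exp(−(10.54−10.64)²/(2·1.46²)) = 0.273248·exp(-0.00235) = 0.272608
  f_B = (1/(0.93·√(2π)))·exp(−(10.54−11.53)²/(2·0.93²)) = 0.428970·exp(-0.56660) = 0.24342
  f_C = (1/(1.61·√(2π)))·exp(−(10.54−14.41)²/(2·1.61²)) = 0.247790·exp(-2.88895) = 0.0137857
Multiply by the mixture weights:
  w_A·f_A = 0.30 × 0.272608 = 0.0817824
  w_B·f_B = 0.31 × 0.24342 = 0.0754603
  w_C·f_C = 0.39 × 0.0137857 = 0.00537642
Evidence: 0.0817824 + 0.0754603 + 0.00537642 = 0.162619
So the posterior for Setting C is 0.00537642 / 0.162619 ≈ 0.033.

0.033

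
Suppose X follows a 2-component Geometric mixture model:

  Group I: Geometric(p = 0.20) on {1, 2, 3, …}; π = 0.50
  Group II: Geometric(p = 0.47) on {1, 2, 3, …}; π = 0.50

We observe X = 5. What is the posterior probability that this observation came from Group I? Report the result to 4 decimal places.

0.6884

Apply Bayes' rule: the posterior for each component is proportional to its prior times its likelihood at x.
Geometric probabilities:
  p_I = 0.08192
  p_II = 0.0370853
Weight by the priors:
  w_I·p_I = 0.50 × 0.08192 = 0.04096
  w_II·p_II = 0.50 × 0.0370853 = 0.0185426
Evidence: 0.04096 + 0.0185426 = 0.0595026
So the posterior for Group I is 0.04096 / 0.0595026 ≈ 0.6884.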